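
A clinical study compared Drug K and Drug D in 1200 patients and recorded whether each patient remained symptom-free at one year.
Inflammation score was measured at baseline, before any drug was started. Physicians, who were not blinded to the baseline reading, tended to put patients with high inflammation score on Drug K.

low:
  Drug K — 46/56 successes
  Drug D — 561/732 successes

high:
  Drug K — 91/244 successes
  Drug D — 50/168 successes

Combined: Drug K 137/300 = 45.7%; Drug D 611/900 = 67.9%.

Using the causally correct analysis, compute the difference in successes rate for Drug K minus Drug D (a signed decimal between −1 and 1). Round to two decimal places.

Within every inflammation score level Drug K has the higher rate, yet pooled Drug D does — Simpson's reversal.
Inflammation score satisfies the back-door criterion: it is not a descendant of the drug, and it blocks the spurious path from drug to outcome. Adjusting for it (i.e., using the within-inflammation score rates) gives the causal effect.
Adjusting over the population distribution of inflammation score: 0.657·(0.821−0.766) + 0.343·(0.373−0.298) = +0.062.

+0.06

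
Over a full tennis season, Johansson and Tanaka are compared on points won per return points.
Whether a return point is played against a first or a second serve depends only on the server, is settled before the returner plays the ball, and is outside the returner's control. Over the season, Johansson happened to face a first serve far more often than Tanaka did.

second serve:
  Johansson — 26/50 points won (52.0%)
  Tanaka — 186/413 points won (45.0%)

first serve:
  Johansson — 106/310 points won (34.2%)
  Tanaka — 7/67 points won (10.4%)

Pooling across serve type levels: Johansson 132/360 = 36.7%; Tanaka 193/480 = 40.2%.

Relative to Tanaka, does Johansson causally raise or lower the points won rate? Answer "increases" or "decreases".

Nothing the player does changes serve type; the imbalance is an allocation artefact. With serve type also predicting the outcome, the pooled figure is confounded, and the within-stratum comparison is the causal one.
Within each level — second serve: 52.0% vs 45.0%; first serve: 34.2% vs 10.4% — Johansson is higher every time.

increases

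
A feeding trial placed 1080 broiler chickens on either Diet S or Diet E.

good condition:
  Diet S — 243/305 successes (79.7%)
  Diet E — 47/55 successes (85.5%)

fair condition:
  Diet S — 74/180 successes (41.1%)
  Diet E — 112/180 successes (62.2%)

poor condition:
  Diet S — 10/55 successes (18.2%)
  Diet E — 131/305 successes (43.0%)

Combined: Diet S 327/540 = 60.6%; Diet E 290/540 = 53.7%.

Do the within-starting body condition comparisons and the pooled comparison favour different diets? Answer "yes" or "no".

Within each starting body condition level (good condition 79.7% vs 85.5%; fair condition 41.1% vs 62.2%; poor condition 18.2% vs 43.0%), Diet E has the higher rate every time. Pooled: 60.6% vs 53.7% — Diet S has the higher rate overall. The two comparisons disagree.

yes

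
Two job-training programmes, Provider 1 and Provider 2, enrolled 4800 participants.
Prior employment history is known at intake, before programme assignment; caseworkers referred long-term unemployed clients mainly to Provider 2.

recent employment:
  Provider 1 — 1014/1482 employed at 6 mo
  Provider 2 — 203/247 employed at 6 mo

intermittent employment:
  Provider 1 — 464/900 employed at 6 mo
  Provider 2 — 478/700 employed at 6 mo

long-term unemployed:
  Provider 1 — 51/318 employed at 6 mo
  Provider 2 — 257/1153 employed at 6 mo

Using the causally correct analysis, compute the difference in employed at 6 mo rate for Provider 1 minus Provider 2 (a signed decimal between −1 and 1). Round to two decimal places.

Prior employment history differs across programmes for reasons unrelated to any effect of the programme itself, and it separately predicts the outcome — a classic confounder. We must compare within prior employment history levels.
Adjusting over the population distribution of prior employment history: 0.360·(0.684−0.822) + 0.333·(0.516−0.683) + 0.306·(0.160−0.223) = -0.125.

-0.12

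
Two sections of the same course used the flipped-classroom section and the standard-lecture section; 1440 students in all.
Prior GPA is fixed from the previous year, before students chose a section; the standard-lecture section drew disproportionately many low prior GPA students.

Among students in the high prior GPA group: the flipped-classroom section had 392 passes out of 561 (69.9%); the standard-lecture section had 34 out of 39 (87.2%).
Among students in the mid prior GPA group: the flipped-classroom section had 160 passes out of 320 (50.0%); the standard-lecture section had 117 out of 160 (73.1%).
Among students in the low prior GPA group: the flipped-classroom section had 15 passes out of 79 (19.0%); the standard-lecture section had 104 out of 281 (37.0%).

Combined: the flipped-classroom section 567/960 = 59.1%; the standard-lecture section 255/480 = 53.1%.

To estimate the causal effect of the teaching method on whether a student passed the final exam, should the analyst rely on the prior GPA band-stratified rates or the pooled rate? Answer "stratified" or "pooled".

The prior GPA band-specific comparison favours the standard-lecture section throughout, but the pooled figures favour the flipped-classroom section. The question is whether to condition on prior GPA band.
Prior GPA band differs across teaching methods for reasons unrelated to any effect of the teaching method itself, and it separately predicts the outcome — a classic confounder. We must compare within prior GPA band levels.
Within each level — high prior GPA: 69.9% vs 87.2%; mid prior GPA: 50.0% vs 73.1%; low prior GPA: 19.0% vs 37.0% — the standard-lecture section is higher every time.

stratified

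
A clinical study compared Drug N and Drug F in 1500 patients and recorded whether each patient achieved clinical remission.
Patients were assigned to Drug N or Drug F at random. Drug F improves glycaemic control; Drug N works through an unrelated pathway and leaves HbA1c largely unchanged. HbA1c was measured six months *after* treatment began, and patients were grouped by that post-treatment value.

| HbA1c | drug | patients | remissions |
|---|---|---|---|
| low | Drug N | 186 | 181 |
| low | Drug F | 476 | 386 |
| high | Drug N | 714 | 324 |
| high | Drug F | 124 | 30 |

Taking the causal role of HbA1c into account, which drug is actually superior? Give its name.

Drug F

HbA1c here is a post-treatment variable shaped by the drug; conditioning on it would introduce bias rather than remove it. The overall comparison is the causal one.
Pooled: Drug N 56.1% vs Drug F 69.3%; Drug F is higher overall.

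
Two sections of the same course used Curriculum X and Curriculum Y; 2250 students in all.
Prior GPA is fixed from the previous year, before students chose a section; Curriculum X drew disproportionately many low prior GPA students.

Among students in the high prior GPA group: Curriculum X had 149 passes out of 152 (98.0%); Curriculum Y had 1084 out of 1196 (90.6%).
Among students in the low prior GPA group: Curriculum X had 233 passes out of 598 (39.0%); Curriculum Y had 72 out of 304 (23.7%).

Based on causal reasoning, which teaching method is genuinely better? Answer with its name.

The prior GPA band-specific comparison favours Curriculum X throughout, but the pooled figures favour Curriculum Y. The question is whether to condition on prior GPA band.
Prior GPA band satisfies the back-door criterion: it is not a descendant of the teaching method, and it blocks the spurious path from teaching method to outcome. Adjusting for it (i.e., using the within-prior GPA band rates) gives the causal effect.
Within each level — high prior GPA: 98.0% vs 90.6%; low prior GPA: 39.0% vs 23.7% — Curriculum X is higher every time.

Curriculum X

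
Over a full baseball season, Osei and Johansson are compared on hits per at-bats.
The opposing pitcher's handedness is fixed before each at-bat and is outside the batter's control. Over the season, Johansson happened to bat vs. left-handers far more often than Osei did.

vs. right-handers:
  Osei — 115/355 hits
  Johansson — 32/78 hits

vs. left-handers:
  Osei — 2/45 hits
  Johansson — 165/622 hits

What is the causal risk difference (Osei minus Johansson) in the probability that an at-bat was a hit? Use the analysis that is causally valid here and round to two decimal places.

Pitcher handedness differs across players for reasons unrelated to any effect of the player itself, and it separately predicts the outcome — a classic confounder. We must compare within pitcher handedness levels.
Adjusting over the population distribution of pitcher handedness: 0.394·(0.324−0.410) + 0.606·(0.044−0.265) = -0.168.

-0.17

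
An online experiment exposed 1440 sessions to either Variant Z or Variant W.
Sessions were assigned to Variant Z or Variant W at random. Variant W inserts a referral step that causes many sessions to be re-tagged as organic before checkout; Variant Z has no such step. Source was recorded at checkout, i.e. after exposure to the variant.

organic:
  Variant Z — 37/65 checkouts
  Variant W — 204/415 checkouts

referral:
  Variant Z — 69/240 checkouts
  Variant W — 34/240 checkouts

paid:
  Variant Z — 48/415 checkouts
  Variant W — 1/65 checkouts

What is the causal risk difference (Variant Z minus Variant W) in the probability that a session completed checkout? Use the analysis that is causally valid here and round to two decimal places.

-0.12

The distribution of traffic source is itself part of what the variant does — it is an intermediate outcome. Holding it fixed would remove that part of the effect; the total effect is the pooled difference.
The causal difference is the pooled difference: 0.214 − 0.332 = -0.118.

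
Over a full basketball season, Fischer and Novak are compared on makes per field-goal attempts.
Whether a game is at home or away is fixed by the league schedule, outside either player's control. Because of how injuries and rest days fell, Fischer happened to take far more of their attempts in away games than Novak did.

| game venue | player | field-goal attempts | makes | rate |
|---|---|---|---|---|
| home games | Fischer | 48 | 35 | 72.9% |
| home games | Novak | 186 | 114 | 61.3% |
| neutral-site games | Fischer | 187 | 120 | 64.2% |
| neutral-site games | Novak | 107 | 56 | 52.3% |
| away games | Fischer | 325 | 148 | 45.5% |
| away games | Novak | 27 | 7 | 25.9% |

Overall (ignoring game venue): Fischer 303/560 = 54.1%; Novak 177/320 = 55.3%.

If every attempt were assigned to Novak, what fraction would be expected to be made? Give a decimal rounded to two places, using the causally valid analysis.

Since game venue is a pre-existing factor (not a product of the player) and it affects the outcome on its own, it is a confounder. The stratified rates, not the pooled rate, identify the causal effect.
Standardising Novak to the population game venue mix: 0.266·114/186 + 0.334·56/107 + 0.400·7/27 = 0.442.

0.44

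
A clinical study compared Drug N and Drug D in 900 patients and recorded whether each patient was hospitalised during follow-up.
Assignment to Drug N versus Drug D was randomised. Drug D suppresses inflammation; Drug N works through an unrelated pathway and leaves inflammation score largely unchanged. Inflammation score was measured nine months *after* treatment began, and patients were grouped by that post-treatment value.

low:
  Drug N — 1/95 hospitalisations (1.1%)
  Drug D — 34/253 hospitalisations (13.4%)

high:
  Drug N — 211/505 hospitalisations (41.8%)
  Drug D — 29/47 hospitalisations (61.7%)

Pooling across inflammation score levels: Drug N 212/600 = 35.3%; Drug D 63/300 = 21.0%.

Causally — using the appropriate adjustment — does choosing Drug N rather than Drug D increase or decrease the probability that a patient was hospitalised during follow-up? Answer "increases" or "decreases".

The inflammation score-specific comparison favours Drug N throughout, but the pooled figures favour Drug D. The question is whether to condition on inflammation score.
The distribution of inflammation score is itself part of what the drug does — it is an intermediate outcome. Holding it fixed would remove that part of the effect; the total effect is the pooled difference.
Pooled: Drug N 35.3% vs Drug D 21.0%; Drug D is lower overall.

increases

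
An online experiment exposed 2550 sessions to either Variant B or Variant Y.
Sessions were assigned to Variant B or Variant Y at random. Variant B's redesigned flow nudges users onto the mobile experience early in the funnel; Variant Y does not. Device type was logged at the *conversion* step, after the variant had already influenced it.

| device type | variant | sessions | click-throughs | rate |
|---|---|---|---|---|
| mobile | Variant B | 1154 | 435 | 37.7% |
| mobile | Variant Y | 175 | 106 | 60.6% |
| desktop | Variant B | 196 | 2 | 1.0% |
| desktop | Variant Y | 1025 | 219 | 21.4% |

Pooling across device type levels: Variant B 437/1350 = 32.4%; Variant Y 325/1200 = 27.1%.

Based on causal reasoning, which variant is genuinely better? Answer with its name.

Variant B

Device type is recorded after the variant and is itself shifted by it — it sits on the causal path from variant to outcome. Conditioning on a mediator would strip out part of the effect we want; the pooled comparison gives the total causal effect.
Pooled: Variant B 32.4% vs Variant Y 27.1%; Variant B is higher overall.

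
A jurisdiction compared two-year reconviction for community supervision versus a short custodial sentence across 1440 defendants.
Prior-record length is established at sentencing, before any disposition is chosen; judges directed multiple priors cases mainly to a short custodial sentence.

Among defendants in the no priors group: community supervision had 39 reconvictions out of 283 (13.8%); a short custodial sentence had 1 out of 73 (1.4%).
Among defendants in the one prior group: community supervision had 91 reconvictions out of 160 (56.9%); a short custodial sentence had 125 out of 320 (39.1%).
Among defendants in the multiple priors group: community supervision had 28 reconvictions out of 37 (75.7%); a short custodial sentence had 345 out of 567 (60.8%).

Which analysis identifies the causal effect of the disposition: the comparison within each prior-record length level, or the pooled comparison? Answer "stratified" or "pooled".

stratified

The prior-record length-specific comparison favours a short custodial sentence throughout, but the pooled figures favour community supervision. The question is whether to condition on prior-record length.
The imbalance in prior-record length arose from how defendants were allocated, not from anything the disposition did; and prior-record length independently affects the outcome. The pooled gap is confounded — condition on prior-record length.
Within each level — no priors: 13.8% vs 1.4%; one prior: 56.9% vs 39.1%; multiple priors: 75.7% vs 60.8% — a short custodial sentence is lower every time.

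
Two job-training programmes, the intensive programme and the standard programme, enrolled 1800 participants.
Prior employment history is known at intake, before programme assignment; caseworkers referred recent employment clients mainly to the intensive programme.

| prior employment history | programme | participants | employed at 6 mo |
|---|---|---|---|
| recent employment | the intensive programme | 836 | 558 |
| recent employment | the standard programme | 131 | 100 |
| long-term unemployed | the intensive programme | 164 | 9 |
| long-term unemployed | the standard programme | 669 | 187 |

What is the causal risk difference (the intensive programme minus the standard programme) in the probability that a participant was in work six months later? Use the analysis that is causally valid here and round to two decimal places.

-0.16

Prior employment history satisfies the back-door criterion: it is not a descendant of the programme, and it blocks the spurious path from programme to outcome. Adjusting for it (i.e., using the within-prior employment history rates) gives the causal effect.
Adjusting over the population distribution of prior employment history: 0.537·(0.667−0.763) + 0.463·(0.055−0.280) = -0.155.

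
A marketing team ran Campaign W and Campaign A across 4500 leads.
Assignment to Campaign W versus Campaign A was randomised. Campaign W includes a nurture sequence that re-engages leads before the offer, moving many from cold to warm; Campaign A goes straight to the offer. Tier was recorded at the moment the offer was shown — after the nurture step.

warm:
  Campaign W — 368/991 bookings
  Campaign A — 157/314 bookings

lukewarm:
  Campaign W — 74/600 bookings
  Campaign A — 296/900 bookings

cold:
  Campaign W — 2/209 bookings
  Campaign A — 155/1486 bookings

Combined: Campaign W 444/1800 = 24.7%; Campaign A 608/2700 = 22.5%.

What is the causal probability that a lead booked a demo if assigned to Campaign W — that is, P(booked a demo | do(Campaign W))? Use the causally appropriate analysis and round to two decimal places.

0.25

Engagement tier lies on the pathway campaign → engagement tier → outcome, so adjusting for it blocks the indirect effect. For the total causal effect of campaign, use the unadjusted pooled rates.
So P(outcome | do(Campaign W)) is just the pooled rate for Campaign W: 444/1800 = 0.247.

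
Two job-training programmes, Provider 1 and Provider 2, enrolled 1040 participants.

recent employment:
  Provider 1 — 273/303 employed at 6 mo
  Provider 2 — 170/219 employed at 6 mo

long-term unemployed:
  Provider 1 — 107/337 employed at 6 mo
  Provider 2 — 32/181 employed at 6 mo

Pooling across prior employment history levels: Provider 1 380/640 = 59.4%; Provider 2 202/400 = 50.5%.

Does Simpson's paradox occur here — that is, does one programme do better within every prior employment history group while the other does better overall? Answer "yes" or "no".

no

Within each prior employment history level (recent employment 90.1% vs 77.6%; long-term unemployed 31.8% vs 17.7%), Provider 1 has the higher rate every time. Pooled: 59.4% vs 50.5% — Provider 1 has the higher rate overall. They agree.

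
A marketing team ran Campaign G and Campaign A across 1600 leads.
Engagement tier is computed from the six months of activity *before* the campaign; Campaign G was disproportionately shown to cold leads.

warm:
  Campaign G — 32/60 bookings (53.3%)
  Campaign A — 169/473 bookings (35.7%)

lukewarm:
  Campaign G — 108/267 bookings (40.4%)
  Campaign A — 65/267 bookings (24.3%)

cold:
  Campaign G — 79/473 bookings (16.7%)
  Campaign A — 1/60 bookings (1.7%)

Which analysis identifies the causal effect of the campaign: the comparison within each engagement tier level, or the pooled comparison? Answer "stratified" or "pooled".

The stratified and pooled comparisons disagree (Campaign G wins within each engagement tier; Campaign A wins overall), so the answer turns on the causal role of engagement tier.
Here engagement tier is a common cause — it drives both which campaign a case falls under and the outcome. The crude comparison mixes populations; the stratum-specific rates are the causally relevant ones.
Within each level — warm: 53.3% vs 35.7%; lukewarm: 40.4% vs 24.3%; cold: 16.7% vs 1.7% — Campaign G is higher every time.

stratified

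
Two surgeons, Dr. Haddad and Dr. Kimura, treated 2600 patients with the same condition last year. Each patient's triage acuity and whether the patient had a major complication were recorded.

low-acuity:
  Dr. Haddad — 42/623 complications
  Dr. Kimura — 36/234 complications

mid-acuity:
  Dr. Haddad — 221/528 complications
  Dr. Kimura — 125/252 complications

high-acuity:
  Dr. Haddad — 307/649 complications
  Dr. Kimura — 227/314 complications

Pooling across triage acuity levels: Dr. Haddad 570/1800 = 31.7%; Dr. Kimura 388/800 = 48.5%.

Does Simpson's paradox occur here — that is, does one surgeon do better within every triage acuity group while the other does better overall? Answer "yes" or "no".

Within each triage acuity level (low-acuity 6.7% vs 15.4%; mid-acuity 41.9% vs 49.6%; high-acuity 47.3% vs 72.3%), Dr. Haddad has the lower rate every time. Pooled: 31.7% vs 48.5% — Dr. Haddad has the lower rate overall. They agree.

no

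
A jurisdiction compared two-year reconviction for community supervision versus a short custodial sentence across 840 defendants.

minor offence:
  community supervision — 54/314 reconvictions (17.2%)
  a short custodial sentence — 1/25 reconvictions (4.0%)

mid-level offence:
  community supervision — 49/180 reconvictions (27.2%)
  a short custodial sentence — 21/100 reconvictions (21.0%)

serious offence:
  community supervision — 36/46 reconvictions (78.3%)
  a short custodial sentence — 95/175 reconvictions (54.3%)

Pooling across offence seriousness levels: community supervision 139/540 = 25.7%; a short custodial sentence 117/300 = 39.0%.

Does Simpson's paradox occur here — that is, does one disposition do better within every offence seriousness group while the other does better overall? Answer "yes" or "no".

Within each offence seriousness level (minor offence 17.2% vs 4.0%; mid-level offence 27.2% vs 21.0%; serious offence 78.3% vs 54.3%), a short custodial sentence has the lower rate every time. Pooled: 25.7% vs 39.0% — community supervision has the lower rate overall. The two comparisons disagree.

yes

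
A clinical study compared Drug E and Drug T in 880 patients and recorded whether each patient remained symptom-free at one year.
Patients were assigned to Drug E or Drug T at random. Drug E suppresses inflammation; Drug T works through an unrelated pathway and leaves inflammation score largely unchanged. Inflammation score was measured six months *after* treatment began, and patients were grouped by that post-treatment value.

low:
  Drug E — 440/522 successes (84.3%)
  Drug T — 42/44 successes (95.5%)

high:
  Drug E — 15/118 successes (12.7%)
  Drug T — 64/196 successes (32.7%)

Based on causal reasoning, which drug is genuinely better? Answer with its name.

The stratified and pooled comparisons disagree (Drug T wins within each inflammation score; Drug E wins overall), so the answer turns on the causal role of inflammation score.
The distribution of inflammation score is itself part of what the drug does — it is an intermediate outcome. Holding it fixed would remove that part of the effect; the total effect is the pooled difference.
Pooled: Drug E 71.1% vs Drug T 44.2%; Drug E is higher overall.

Drug E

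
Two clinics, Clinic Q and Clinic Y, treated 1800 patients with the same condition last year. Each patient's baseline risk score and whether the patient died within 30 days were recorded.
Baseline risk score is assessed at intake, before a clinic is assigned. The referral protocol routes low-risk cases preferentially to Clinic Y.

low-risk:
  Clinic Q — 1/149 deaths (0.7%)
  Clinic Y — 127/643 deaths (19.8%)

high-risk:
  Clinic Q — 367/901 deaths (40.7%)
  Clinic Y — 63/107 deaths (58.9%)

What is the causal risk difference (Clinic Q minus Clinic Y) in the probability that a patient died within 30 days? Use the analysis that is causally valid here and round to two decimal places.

-0.19

Clinic Q is lower inside every baseline risk score stratum but Clinic Y is lower in aggregate. Whether to stratify depends on how baseline risk score relates to the clinic.
Baseline risk score satisfies the back-door criterion: it is not a descendant of the clinic, and it blocks the spurious path from clinic to outcome. Adjusting for it (i.e., using the within-baseline risk score rates) gives the causal effect.
Adjusting over the population distribution of baseline risk score: 0.440·(0.007−0.198) + 0.560·(0.407−0.589) = -0.186.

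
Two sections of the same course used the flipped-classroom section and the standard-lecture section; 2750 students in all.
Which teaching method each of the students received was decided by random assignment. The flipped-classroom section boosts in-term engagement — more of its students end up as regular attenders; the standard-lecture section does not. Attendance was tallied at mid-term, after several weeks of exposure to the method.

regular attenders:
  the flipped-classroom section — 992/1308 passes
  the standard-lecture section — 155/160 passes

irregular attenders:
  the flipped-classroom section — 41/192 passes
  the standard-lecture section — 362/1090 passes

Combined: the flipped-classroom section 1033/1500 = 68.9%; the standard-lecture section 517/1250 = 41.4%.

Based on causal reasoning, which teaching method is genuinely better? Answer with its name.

Because the teaching method influences mid-term attendance, mid-term attendance is a post-treatment mediator, not a confounder. Stratifying on it would bias the estimate; the causal effect is the crude pooled difference.
Pooled: the flipped-classroom section 68.9% vs the standard-lecture section 41.4%; the flipped-classroom section is higher overall.

the flipped-classroom section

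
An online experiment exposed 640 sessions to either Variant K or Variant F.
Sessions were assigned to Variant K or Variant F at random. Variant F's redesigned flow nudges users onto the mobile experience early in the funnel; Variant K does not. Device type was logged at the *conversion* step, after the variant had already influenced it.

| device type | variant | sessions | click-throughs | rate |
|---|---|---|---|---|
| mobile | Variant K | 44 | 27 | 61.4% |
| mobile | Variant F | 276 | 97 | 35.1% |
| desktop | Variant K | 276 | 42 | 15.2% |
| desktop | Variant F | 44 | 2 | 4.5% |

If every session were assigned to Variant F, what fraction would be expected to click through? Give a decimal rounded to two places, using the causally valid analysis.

The device type-specific comparison favours Variant K throughout, but the pooled figures favour Variant F. The question is whether to condition on device type.
Device type lies on the pathway variant → device type → outcome, so adjusting for it blocks the indirect effect. For the total causal effect of variant, use the unadjusted pooled rates.
So P(outcome | do(Variant F)) is just the pooled rate for Variant F: 99/320 = 0.309.

0.31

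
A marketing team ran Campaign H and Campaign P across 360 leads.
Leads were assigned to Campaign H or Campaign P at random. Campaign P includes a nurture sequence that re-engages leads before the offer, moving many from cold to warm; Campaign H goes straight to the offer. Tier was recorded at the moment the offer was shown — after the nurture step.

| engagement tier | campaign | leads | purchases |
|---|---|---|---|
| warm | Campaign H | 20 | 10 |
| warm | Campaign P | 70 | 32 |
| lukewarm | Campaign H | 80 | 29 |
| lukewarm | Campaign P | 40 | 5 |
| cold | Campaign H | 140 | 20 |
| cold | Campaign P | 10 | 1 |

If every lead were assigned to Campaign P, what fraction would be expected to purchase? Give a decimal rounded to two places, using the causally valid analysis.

0.32

The stratified and pooled comparisons disagree (Campaign H wins within each engagement tier; Campaign P wins overall), so the answer turns on the causal role of engagement tier.
Engagement tier lies on the pathway campaign → engagement tier → outcome, so adjusting for it blocks the indirect effect. For the total causal effect of campaign, use the unadjusted pooled rates.
So P(outcome | do(Campaign P)) is just the pooled rate for Campaign P: 38/120 = 0.317.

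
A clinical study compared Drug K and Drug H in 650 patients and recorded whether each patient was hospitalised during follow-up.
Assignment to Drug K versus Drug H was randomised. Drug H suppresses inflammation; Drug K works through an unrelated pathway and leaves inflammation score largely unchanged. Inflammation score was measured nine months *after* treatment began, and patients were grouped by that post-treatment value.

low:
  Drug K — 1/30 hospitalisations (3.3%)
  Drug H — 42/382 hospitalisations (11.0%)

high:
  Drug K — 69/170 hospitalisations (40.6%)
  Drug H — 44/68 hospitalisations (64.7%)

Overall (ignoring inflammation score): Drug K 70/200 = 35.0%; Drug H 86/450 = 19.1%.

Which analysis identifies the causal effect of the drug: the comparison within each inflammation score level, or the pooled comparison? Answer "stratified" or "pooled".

pooled

Inflammation score here is a post-treatment variable shaped by the drug; conditioning on it would introduce bias rather than remove it. The overall comparison is the causal one.
Pooled: Drug K 35.0% vs Drug H 19.1%; Drug H is lower overall.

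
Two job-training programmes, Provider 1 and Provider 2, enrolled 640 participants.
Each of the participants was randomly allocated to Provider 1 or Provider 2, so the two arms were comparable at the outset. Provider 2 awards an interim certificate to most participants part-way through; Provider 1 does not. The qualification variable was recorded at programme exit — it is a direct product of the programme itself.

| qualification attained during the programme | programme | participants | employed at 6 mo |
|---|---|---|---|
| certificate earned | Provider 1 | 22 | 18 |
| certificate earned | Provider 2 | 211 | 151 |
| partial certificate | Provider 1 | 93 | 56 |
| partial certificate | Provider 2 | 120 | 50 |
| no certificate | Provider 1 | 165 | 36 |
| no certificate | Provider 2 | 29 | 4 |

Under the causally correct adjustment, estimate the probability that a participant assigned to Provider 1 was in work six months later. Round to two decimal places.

Provider 1 is higher inside every qualification attained during the programme stratum but Provider 2 is higher in aggregate. Whether to stratify depends on how qualification attained during the programme relates to the programme.
Qualification attained during the programme is recorded after the programme and is itself shifted by it — it sits on the causal path from programme to outcome. Conditioning on a mediator would strip out part of the effect we want; the pooled comparison gives the total causal effect.
So P(outcome | do(Provider 1)) is just the pooled rate for Provider 1: 110/280 = 0.393.

0.39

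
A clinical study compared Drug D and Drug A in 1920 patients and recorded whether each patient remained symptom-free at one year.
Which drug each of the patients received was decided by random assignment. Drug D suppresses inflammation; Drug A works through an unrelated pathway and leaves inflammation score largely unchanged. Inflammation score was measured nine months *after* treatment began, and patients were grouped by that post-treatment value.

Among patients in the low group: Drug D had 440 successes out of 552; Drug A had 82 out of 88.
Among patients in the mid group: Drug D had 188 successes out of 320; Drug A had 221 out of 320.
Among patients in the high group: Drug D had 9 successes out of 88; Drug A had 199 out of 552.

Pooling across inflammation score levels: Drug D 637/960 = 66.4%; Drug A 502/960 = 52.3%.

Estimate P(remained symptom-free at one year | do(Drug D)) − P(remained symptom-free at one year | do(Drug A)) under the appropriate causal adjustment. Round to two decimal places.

+0.14

The inflammation score-specific comparison favours Drug A throughout, but the pooled figures favour Drug D. The question is whether to condition on inflammation score.
Inflammation score here is a post-treatment variable shaped by the drug; conditioning on it would introduce bias rather than remove it. The overall comparison is the causal one.
The causal difference is the pooled difference: 0.664 − 0.523 = +0.141.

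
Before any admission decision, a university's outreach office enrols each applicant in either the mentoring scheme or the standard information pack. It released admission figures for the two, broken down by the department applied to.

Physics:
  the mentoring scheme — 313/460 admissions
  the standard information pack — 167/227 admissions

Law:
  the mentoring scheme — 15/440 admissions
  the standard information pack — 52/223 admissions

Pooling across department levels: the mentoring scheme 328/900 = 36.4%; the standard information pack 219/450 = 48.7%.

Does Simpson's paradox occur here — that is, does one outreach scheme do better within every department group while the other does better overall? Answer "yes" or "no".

Within each department level (Physics 68.0% vs 73.6%; Law 3.4% vs 23.3%), the standard information pack has the higher rate every time. Pooled: 36.4% vs 48.7% — the standard information pack has the higher rate overall. They agree.

no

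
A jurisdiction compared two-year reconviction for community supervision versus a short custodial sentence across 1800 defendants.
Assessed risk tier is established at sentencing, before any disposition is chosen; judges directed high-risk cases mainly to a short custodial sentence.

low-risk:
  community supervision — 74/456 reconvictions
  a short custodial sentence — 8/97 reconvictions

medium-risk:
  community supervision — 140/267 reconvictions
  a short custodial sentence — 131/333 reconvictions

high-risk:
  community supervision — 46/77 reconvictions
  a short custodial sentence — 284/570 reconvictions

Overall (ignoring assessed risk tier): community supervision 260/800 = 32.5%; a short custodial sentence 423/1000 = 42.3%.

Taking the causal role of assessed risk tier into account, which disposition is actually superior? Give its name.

a short custodial sentence

Assessed risk tier differs across dispositions for reasons unrelated to any effect of the disposition itself, and it separately predicts the outcome — a classic confounder. We must compare within assessed risk tier levels.
Within each level — low-risk: 16.2% vs 8.2%; medium-risk: 52.4% vs 39.3%; high-risk: 59.7% vs 49.8% — a short custodial sentence is lower every time.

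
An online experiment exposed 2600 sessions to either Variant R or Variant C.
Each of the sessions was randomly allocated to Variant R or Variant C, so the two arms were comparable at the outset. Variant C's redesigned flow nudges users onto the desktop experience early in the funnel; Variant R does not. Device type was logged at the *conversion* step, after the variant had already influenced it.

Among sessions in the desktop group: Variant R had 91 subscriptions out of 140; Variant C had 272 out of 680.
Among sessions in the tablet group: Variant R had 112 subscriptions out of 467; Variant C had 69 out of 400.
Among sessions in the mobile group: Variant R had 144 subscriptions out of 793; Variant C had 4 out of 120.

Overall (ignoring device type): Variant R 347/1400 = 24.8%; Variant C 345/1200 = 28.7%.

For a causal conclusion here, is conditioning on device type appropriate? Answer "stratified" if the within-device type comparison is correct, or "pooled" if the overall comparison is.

Variant R is higher inside every device type stratum but Variant C is higher in aggregate. Whether to stratify depends on how device type relates to the variant.
Stratifying would compare variants among sessions the variants themselves sorted into device type groups — a form of selection on an intermediate. The unconditioned pooled rates give the total causal effect.
Pooled: Variant R 24.8% vs Variant C 28.7%; Variant C is higher overall.

pooled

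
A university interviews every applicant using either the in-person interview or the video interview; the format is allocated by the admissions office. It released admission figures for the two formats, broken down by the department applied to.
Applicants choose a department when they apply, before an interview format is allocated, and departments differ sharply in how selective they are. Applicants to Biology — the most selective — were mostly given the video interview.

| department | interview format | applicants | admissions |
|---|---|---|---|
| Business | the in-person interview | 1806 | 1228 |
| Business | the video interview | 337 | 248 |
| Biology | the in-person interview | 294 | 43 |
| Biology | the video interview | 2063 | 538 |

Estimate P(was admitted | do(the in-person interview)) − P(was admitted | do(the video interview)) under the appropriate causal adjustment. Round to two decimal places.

Since department is a pre-existing factor (not a product of the interview format) and it affects the outcome on its own, it is a confounder. The stratified rates, not the pooled rate, identify the causal effect.
Adjusting over the population distribution of department: 0.476·(0.680−0.736) + 0.524·(0.146−0.261) = -0.087.

-0.09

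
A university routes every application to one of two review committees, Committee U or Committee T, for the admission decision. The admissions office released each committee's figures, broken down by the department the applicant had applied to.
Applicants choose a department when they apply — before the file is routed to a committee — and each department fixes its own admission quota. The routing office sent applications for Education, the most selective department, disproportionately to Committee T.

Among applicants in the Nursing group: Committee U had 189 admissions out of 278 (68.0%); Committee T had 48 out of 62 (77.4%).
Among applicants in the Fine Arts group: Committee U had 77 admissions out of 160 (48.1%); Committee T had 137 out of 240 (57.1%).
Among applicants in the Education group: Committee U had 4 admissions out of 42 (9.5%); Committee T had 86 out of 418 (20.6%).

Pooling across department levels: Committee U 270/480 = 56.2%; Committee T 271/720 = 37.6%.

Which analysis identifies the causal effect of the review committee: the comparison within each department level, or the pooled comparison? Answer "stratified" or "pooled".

The imbalance in department arose from how applicants were allocated, not from anything the review committee did; and department independently affects the outcome. The pooled gap is confounded — condition on department.
Within each level — Nursing: 68.0% vs 77.4%; Fine Arts: 48.1% vs 57.1%; Education: 9.5% vs 20.6% — Committee T is higher every time.

stratified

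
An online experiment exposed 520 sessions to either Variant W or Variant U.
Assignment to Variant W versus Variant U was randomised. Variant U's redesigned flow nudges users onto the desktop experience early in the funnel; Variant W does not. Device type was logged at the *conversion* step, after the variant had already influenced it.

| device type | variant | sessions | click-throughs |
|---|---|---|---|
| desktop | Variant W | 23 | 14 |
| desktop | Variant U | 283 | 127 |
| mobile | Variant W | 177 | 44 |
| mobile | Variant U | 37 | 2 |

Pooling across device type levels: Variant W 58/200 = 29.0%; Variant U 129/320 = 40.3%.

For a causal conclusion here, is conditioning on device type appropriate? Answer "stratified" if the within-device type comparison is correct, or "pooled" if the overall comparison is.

pooled

Variant W is higher inside every device type stratum but Variant U is higher in aggregate. Whether to stratify depends on how device type relates to the variant.
Device type here is a post-treatment variable shaped by the variant; conditioning on it would introduce bias rather than remove it. The overall comparison is the causal one.
Pooled: Variant W 29.0% vs Variant U 40.3%; Variant U is higher overall.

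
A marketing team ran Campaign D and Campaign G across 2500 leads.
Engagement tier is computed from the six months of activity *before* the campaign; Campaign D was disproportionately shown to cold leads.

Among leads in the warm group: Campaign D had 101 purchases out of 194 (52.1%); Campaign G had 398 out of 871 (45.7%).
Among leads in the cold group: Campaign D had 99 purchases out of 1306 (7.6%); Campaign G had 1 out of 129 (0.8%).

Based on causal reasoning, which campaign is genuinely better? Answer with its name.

Campaign D

Since engagement tier is a pre-existing factor (not a product of the campaign) and it affects the outcome on its own, it is a confounder. The stratified rates, not the pooled rate, identify the causal effect.
Within each level — warm: 52.1% vs 45.7%; cold: 7.6% vs 0.8% — Campaign D is higher every time.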